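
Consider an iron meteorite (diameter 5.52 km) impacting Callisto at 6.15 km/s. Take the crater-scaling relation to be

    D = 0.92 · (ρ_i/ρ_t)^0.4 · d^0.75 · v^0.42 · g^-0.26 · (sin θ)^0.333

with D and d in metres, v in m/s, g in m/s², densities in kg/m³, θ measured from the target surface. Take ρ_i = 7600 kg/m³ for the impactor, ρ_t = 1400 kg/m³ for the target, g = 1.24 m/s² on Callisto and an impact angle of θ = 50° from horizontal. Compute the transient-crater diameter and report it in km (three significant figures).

In SI units: d = 5520 m, v = 6150 m/s.
(ρ_i/ρ_t)^0.4 = (7600/1400)^0.4 = 1.967
d^0.75 = 5520^0.75 = 640.4
v^0.42 = 6150^0.42 = 39.02
g^-0.26 = 1.24^-0.26 = 0.9456
(sin 50°)^0.333 = 0.7660^0.333 = 0.9151
D = 0.92 × 1.967 × 640.4 × 39.02 × 0.9456 × 0.9151 = 39130 m
   = 39.13 km

D ≈ 39.1 km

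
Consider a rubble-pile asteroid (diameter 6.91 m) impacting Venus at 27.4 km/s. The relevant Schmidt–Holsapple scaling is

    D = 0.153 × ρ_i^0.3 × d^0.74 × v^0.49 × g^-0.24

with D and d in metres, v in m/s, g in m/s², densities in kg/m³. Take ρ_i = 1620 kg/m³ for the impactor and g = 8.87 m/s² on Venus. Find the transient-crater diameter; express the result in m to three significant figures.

In SI units: v = 27400 m/s.
ρ_i^0.3 = 1620^0.3 = 9.180
d^0.74 = 6.91^0.74 = 4.180
v^0.49 = 27400^0.49 = 149.5
g^-0.24 = 8.87^-0.24 = 0.5922
D = 0.153 × 9.180 × 4.180 × 149.5 × 0.5922 = 519.8 m

D ≈ 520 m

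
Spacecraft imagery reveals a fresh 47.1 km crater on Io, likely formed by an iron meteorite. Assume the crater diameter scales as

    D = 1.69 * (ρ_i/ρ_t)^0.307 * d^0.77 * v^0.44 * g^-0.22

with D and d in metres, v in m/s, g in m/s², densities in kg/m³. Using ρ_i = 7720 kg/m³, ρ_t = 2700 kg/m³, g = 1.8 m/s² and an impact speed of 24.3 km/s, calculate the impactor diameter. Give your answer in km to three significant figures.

Rearranging for d: d = [D / (1.69 · (7720/2700)^0.307 · 24300^0.44 · 1.8^-0.22)]^(1/0.77).
D = 47100 m.
(7720/2700)^0.307 = 1.381
24300^0.44 = 85.05
1.8^-0.22 = 0.8787
Denominator = 1.69 × 1.381 × 85.05 × 0.8787 = 174.4
D / 174.4 = 47100 / 174.4 = 270.1
d = 270.1^(1/0.77) = 270.1^1.2987 = 1438 m

d ≈ 1.44 km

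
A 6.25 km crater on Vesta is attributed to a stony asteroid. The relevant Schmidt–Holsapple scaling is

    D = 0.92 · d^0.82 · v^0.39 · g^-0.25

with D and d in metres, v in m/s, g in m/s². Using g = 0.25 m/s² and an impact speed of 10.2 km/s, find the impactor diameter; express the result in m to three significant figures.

d ≈ 383 m

Rearranging for d: d = [D / (0.92 · 10200^0.39 · 0.25^-0.25)]^(1/0.82).
D = 6250 m.
10200^0.39 = 36.59
0.25^-0.25 = 1.414
Denominator = 0.92 × 36.59 × 1.414 = 47.60
D / 47.60 = 6250 / 47.60 = 131.3
d = 131.3^(1/0.82) = 131.3^1.2195 = 383.0 m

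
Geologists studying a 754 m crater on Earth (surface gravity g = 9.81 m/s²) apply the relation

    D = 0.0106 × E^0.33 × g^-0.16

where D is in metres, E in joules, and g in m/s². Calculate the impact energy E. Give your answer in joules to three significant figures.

Rearranging: E = [D / (0.0106 · g^-0.16)]^(1/0.33).
g^-0.16 = 9.81^-0.16 = 0.6940
D / (0.0106 × 0.6940) = 754 / (7.356 × 10^-3) = 1.025 × 10^5
E = (1.025 × 10^5)^3.0303 = 1.528 × 10^15 J

E ≈ 1.53 × 10^15 J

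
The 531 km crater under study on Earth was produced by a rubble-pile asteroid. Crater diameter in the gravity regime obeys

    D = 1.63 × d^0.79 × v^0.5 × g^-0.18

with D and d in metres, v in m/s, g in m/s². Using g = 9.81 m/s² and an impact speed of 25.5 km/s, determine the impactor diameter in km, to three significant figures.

Rearranging for d: d = [D / (1.63 · 25500^0.5 · 9.81^-0.18)]^(1/0.79).
D = 531000 m.
25500^0.5 = 159.7
9.81^-0.18 = 0.6630
Denominator = 1.63 × 159.7 × 0.6630 = 172.6
D / 172.6 = 531000 / 172.6 = 3076
d = 3076^(1/0.79) = 3076^1.2658 = 26007 m

d ≈ 26.0 km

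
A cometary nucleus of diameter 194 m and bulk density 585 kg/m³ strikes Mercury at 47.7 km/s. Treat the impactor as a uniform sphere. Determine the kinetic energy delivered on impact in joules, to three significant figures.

E ≈ 2.54 × 10^18 J

v = 47700 m/s.
Mass m = (π/6) ρ d³ = (π/6) × 585 × (194)³ = 2.236 × 10^9 kg
E = ½ m v² = 0.5 × 2.236 × 10^9 × (47700)² = 2.544 × 10^18 J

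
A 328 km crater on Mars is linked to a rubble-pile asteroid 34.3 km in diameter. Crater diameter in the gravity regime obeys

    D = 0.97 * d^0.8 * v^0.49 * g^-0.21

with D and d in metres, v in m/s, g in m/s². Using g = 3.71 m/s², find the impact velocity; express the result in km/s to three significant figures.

Rearranging for v: v = [D / (0.97 · 34300^0.8 · 3.71^-0.21)]^(1/0.49).
D = 328000 m.
34300^0.8 = 4248
3.71^-0.21 = 0.7593
Denominator = 0.97 × 4248 × 0.7593 = 3129
D / 3129 = 328000 / 3129 = 104.8
v = 104.8^(1/0.49) = 104.8^2.0408 = 13279 m/s

v ≈ 13.3 km/s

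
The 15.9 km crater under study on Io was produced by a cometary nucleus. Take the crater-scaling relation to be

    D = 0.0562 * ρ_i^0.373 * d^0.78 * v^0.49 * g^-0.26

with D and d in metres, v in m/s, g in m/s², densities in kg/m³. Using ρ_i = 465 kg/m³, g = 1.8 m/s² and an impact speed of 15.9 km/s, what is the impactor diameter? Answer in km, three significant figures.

Rearranging for d: d = [D / (0.0562 · 465^0.373 · 15900^0.49 · 1.8^-0.26)]^(1/0.78).
D = 15900 m.
465^0.373 = 9.885
15900^0.49 = 114.5
1.8^-0.26 = 0.8583
Denominator = 0.0562 × 9.885 × 114.5 × 0.8583 = 54.60
D / 54.60 = 15900 / 54.60 = 291.2
d = 291.2^(1/0.78) = 291.2^1.2821 = 1443 m

d ≈ 1.44 km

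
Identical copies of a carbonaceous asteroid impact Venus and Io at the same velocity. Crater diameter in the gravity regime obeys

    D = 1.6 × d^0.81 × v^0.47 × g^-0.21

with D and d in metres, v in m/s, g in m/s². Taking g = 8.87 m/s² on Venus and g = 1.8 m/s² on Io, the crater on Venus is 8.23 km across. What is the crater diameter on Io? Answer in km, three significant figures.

D ≈ 11.5 km

All impactor-dependent factors cancel in the ratio, leaving D_Io/D_Venus = (g_Io/g_Venus)^-0.21.
(1.8/8.87)^-0.21 = 0.2029^-0.21 = 1.398
D_Io = 1.398 × 8.23 km = 11.5 km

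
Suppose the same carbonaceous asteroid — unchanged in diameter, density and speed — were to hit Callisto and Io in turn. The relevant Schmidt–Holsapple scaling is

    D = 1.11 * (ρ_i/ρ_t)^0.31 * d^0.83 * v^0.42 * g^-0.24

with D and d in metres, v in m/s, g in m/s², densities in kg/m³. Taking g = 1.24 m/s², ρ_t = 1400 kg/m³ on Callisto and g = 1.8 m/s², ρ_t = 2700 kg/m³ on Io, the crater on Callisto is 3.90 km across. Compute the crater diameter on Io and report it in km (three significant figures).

D ≈ 2.91 km

The impactor-only factors (d, v, ρ_i) cancel in the ratio, leaving D_Io/D_Callisto = (g_Io/g_Callisto)^-0.24 · (ρ_t,Callisto/ρ_t,Io)^0.31.
(1.8/1.24)^-0.24 = 1.452^-0.24 = 0.9144
(1400/2700)^0.31 = 0.5185^0.31 = 0.8158
Ratio = 0.9144 × 0.8158 = 0.7460
D_Io = 0.7460 × 3.90 km = 2.91 km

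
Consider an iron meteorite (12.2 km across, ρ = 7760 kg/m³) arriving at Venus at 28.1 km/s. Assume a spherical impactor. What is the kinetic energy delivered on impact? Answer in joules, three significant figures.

E ≈ 2.91 × 10^24 J

d = 12200 m; v = 28100 m/s.
Mass m = (π/6) ρ d³ = (π/6) × 7760 × (12200)³ = 7.378 × 10^15 kg
E = ½ m v² = 0.5 × 7.378 × 10^15 × (28100)² = 2.913 × 10^24 J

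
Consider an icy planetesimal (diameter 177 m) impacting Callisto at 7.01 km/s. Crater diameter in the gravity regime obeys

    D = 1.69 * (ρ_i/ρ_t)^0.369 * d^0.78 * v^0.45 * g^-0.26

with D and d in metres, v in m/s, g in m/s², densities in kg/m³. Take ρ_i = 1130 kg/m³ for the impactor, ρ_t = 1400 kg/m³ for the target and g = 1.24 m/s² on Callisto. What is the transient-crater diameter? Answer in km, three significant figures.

In SI units: v = 7010 m/s.
(ρ_i/ρ_t)^0.369 = (1130/1400)^0.369 = 0.9240
d^0.78 = 177^0.78 = 56.68
v^0.45 = 7010^0.45 = 53.77
g^-0.26 = 1.24^-0.26 = 0.9456
D = 1.69 × 0.9240 × 56.68 × 53.77 × 0.9456 = 4500 m
   = 4.500 km

D ≈ 4.50 km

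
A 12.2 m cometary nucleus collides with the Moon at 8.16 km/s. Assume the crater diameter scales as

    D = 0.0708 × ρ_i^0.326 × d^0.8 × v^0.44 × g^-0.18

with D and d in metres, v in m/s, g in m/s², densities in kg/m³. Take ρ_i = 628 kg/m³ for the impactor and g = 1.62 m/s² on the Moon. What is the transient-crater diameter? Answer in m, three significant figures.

D ≈ 206 m

In SI units: v = 8160 m/s.
ρ_i^0.326 = 628^0.326 = 8.168
d^0.8 = 12.2^0.8 = 7.398
v^0.44 = 8160^0.44 = 52.62
g^-0.18 = 1.62^-0.18 = 0.9168
D = 0.0708 × 8.168 × 7.398 × 52.62 × 0.9168 = 206.4 m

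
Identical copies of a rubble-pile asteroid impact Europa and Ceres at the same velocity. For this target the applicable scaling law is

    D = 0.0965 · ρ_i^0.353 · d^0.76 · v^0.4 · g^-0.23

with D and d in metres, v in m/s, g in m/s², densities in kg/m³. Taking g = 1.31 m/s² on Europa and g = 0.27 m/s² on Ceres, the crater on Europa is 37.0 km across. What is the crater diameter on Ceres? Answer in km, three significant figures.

D ≈ 53.2 km

All impactor-dependent factors cancel in the ratio, leaving D_Ceres/D_Europa = (g_Ceres/g_Europa)^-0.23.
(0.27/1.31)^-0.23 = 0.2061^-0.23 = 1.438
D_Ceres = 1.438 × 37.0 km = 53.2 km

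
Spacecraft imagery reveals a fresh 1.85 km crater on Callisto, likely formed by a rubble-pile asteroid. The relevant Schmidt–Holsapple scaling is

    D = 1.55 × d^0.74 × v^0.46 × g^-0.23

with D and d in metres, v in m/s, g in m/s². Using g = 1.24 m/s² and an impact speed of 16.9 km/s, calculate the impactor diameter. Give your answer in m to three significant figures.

d ≈ 36.2 m

Rearranging for d: d = [D / (1.55 · 16900^0.46 · 1.24^-0.23)]^(1/0.74).
D = 1850 m.
16900^0.46 = 88.07
1.24^-0.23 = 0.9517
Denominator = 1.55 × 88.07 × 0.9517 = 129.9
D / 129.9 = 1850 / 129.9 = 14.24
d = 14.24^(1/0.74) = 14.24^1.3514 = 36.21 m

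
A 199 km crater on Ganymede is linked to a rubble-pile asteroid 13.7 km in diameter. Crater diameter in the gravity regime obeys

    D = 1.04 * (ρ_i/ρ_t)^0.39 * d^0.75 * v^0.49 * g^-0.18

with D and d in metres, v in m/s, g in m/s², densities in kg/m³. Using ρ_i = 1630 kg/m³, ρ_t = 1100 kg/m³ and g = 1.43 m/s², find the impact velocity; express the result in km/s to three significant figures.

Rearranging for v: v = [D / (1.04 · (1630/1100)^0.39 · 13700^0.75 · 1.43^-0.18)]^(1/0.49).
D = 199000 m.
(1630/1100)^0.39 = 1.166
13700^0.75 = 1266
1.43^-0.18 = 0.9376
Denominator = 1.04 × 1.166 × 1266 × 0.9376 = 1439
D / 1439 = 199000 / 1439 = 138.3
v = 138.3^(1/0.49) = 138.3^2.0408 = 23388 m/s

v ≈ 23.4 km/s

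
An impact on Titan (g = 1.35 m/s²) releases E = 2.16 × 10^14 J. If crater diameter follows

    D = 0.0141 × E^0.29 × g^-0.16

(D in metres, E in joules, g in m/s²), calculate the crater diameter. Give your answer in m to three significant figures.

D ≈ 193 m

E^0.29 = (2.16 × 10^14)^0.29 = 1.435 × 10^4
g^-0.16 = 1.35^-0.16 = 0.9531
D = 0.0141 × 1.435 × 10^4 × 0.9531 = 192.8 m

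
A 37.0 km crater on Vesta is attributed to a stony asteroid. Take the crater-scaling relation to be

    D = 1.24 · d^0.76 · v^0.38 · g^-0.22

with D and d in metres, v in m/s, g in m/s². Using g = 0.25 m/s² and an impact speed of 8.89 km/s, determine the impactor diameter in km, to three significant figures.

d ≈ 5.48 km

Rearranging for d: d = [D / (1.24 · 8890^0.38 · 0.25^-0.22)]^(1/0.76).
D = 37000 m.
8890^0.38 = 31.67
0.25^-0.22 = 1.357
Denominator = 1.24 × 31.67 × 1.357 = 53.29
D / 53.29 = 37000 / 53.29 = 694.3
d = 694.3^(1/0.76) = 694.3^1.3158 = 5482 m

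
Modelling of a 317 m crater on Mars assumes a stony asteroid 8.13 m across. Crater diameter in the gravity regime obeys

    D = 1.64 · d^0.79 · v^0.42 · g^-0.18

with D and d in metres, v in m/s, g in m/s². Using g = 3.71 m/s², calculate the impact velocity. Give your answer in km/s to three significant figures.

Rearranging for v: v = [D / (1.64 · 8.13^0.79 · 3.71^-0.18)]^(1/0.42).
8.13^0.79 = 5.236
3.71^-0.18 = 0.7898
Denominator = 1.64 × 5.236 × 0.7898 = 6.782
D / 6.782 = 317 / 6.782 = 46.74
v = 46.74^(1/0.42) = 46.74^2.381 = 9452 m/s

v ≈ 9.45 km/s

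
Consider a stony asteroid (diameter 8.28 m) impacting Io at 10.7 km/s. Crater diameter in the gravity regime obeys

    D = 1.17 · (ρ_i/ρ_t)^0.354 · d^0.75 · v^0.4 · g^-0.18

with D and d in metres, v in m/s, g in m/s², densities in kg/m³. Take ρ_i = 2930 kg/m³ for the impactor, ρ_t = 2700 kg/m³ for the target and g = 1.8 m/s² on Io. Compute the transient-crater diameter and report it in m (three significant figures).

D ≈ 216 m

In SI units: v = 10700 m/s.
(ρ_i/ρ_t)^0.354 = (2930/2700)^0.354 = 1.029
d^0.75 = 8.28^0.75 = 4.881
v^0.4 = 10700^0.4 = 40.90
g^-0.18 = 1.8^-0.18 = 0.8996
D = 1.17 × 1.029 × 4.881 × 40.90 × 0.8996 = 216.2 m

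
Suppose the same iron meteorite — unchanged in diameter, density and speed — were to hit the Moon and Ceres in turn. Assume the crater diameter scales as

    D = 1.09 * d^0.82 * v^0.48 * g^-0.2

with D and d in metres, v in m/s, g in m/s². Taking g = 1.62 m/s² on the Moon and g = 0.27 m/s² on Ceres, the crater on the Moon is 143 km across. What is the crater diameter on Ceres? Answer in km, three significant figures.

All impactor-dependent factors cancel in the ratio, leaving D_Ceres/D_Moon = (g_Ceres/g_Moon)^-0.2.
(0.27/1.62)^-0.2 = 0.1667^-0.2 = 1.431
D_Ceres = 1.431 × 143 km = 205 km

D ≈ 205 km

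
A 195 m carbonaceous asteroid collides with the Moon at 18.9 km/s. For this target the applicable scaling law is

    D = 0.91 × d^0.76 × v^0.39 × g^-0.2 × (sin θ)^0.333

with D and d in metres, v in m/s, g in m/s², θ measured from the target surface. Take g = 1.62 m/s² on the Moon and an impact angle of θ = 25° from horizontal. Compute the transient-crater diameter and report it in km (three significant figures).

In SI units: v = 18900 m/s.
d^0.76 = 195^0.76 = 55.01
v^0.39 = 18900^0.39 = 46.54
g^-0.2 = 1.62^-0.2 = 0.9080
(sin 25°)^0.333 = 0.4226^0.333 = 0.7506
D = 0.91 × 55.01 × 46.54 × 0.9080 × 0.7506 = 1588 m
   = 1.588 km

D ≈ 1.59 km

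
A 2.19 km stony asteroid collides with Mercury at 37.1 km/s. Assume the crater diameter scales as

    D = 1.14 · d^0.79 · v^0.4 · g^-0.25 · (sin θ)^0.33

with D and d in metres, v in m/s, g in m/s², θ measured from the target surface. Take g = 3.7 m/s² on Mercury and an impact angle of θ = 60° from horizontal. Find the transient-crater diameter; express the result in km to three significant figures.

In SI units: d = 2190 m, v = 37100 m/s.
d^0.79 = 2190^0.79 = 435.5
v^0.4 = 37100^0.4 = 67.26
g^-0.25 = 3.7^-0.25 = 0.7210
(sin 60°)^0.33 = 0.8660^0.33 = 0.9536
D = 1.14 × 435.5 × 67.26 × 0.7210 × 0.9536 = 22959 m
   = 22.96 km

D ≈ 23.0 km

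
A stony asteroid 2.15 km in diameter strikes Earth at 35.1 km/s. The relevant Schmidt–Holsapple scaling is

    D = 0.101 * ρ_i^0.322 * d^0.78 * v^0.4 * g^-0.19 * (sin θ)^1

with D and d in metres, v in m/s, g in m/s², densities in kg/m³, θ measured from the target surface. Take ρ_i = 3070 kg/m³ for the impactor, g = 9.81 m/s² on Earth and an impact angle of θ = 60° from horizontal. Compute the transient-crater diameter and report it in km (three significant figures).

D ≈ 19.7 km

In SI units: d = 2150 m, v = 35100 m/s.
ρ_i^0.322 = 3070^0.322 = 13.27
d^0.78 = 2150^0.78 = 397.5
v^0.4 = 35100^0.4 = 65.78
g^-0.19 = 9.81^-0.19 = 0.6480
(sin 60°)^1 = 0.8660^1 = 0.8660
D = 0.101 × 13.27 × 397.5 × 65.78 × 0.6480 × 0.8660 = 19666 m
   = 19.67 km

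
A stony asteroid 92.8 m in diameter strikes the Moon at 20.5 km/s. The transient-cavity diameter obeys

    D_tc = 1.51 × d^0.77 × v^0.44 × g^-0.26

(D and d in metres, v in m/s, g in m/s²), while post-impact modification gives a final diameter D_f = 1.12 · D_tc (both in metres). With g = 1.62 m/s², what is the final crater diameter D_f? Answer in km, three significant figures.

D_f ≈ 3.85 km

v = 20500 m/s.
d^0.77 = 92.8^0.77 = 32.73
v^0.44 = 20500^0.44 = 78.92
g^-0.26 = 1.62^-0.26 = 0.8821
D_tc = 1.51 × 32.73 × 78.92 × 0.8821 = 3441 m
D_f = 1.12 × 3441 = 3854 m
     = 3.854 km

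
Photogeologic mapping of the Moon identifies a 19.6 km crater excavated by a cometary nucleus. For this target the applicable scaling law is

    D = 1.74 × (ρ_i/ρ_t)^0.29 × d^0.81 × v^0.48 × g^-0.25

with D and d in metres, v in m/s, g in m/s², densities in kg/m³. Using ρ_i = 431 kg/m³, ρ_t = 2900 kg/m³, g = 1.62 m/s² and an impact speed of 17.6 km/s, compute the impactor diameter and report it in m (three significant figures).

Rearranging for d: d = [D / (1.74 · (431/2900)^0.29 · 17600^0.48 · 1.62^-0.25)]^(1/0.81).
D = 19600 m.
(431/2900)^0.29 = 0.5753
17600^0.48 = 109.1
1.62^-0.25 = 0.8864
Denominator = 1.74 × 0.5753 × 109.1 × 0.8864 = 96.81
D / 96.81 = 19600 / 96.81 = 202.5
d = 202.5^(1/0.81) = 202.5^1.2346 = 703.9 m

d ≈ 704 m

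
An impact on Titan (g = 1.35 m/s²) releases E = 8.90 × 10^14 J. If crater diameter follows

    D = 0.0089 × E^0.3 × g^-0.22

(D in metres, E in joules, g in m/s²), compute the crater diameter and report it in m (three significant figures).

D ≈ 254 m

E^0.3 = (8.90 × 10^14)^0.3 = 3.054 × 10^4
g^-0.22 = 1.35^-0.22 = 0.9361
D = 0.0089 × 3.054 × 10^4 × 0.9361 = 254.4 m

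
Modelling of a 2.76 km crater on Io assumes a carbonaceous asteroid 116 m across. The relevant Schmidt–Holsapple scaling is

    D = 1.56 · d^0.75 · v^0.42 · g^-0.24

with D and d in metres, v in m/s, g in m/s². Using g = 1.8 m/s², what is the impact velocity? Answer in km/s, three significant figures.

v ≈ 15.6 km/s

Rearranging for v: v = [D / (1.56 · 116^0.75 · 1.8^-0.24)]^(1/0.42).
D = 2760 m.
116^0.75 = 35.35
1.8^-0.24 = 0.8684
Denominator = 1.56 × 35.35 × 0.8684 = 47.89
D / 47.89 = 2760 / 47.89 = 57.63
v = 57.63^(1/0.42) = 57.63^2.381 = 15563 m/s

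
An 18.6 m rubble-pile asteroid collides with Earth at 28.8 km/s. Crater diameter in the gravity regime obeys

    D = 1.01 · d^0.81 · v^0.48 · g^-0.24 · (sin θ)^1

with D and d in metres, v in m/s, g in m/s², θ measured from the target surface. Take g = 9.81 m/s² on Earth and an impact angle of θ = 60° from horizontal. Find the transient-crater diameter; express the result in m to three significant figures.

In SI units: v = 28800 m/s.
d^0.81 = 18.6^0.81 = 10.67
v^0.48 = 28800^0.48 = 138.2
g^-0.24 = 9.81^-0.24 = 0.5781
(sin 60°)^1 = 0.8660^1 = 0.8660
D = 1.01 × 10.67 × 138.2 × 0.5781 × 0.8660 = 745.6 m

D ≈ 746 m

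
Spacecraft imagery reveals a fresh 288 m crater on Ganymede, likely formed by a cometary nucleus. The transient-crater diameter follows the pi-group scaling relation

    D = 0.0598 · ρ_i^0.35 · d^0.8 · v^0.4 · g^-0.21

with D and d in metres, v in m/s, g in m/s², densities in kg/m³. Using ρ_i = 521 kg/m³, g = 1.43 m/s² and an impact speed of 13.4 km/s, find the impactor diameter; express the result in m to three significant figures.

d ≈ 24.7 m

Rearranging for d: d = [D / (0.0598 · 521^0.35 · 13400^0.4 · 1.43^-0.21)]^(1/0.8).
521^0.35 = 8.931
13400^0.4 = 44.76
1.43^-0.21 = 0.9276
Denominator = 0.0598 × 8.931 × 44.76 × 0.9276 = 22.17
D / 22.17 = 288 / 22.17 = 12.99
d = 12.99^(1/0.8) = 12.99^1.25 = 24.66 m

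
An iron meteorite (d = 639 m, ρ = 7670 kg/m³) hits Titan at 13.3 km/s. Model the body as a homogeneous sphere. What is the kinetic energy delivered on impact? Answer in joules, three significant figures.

E ≈ 9.27 × 10^19 J

v = 13300 m/s.
Mass m = (π/6) ρ d³ = (π/6) × 7670 × (639)³ = 1.048 × 10^12 kg
E = ½ m v² = 0.5 × 1.048 × 10^12 × (13300)² = 9.269 × 10^19 J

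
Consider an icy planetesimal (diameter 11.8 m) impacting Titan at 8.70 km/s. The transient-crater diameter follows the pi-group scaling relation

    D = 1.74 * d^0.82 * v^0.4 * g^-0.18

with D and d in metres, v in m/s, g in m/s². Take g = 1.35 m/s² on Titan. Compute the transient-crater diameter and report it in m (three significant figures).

D ≈ 470 m

In SI units: v = 8700 m/s.
d^0.82 = 11.8^0.82 = 7.567
v^0.4 = 8700^0.4 = 37.65
g^-0.18 = 1.35^-0.18 = 0.9474
D = 1.74 × 7.567 × 37.65 × 0.9474 = 469.6 m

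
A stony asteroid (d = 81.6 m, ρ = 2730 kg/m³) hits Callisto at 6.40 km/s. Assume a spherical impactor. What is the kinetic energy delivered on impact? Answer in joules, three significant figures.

E ≈ 1.59 × 10^16 J

v = 6400 m/s.
Mass m = (π/6) ρ d³ = (π/6) × 2730 × (81.6)³ = 7.767 × 10^8 kg
E = ½ m v² = 0.5 × 7.767 × 10^8 × (6400)² = 1.591 × 10^16 J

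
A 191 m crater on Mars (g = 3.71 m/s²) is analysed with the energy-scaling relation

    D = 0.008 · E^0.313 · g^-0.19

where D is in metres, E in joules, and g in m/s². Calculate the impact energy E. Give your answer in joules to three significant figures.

Rearranging: E = [D / (0.008 · g^-0.19)]^(1/0.313).
g^-0.19 = 3.71^-0.19 = 0.7795
D / (0.008 × 0.7795) = 191 / (6.236 × 10^-3) = 3.063 × 10^4
E = (3.063 × 10^4)^3.1949 = 2.152 × 10^14 J

E ≈ 2.15 × 10^14 J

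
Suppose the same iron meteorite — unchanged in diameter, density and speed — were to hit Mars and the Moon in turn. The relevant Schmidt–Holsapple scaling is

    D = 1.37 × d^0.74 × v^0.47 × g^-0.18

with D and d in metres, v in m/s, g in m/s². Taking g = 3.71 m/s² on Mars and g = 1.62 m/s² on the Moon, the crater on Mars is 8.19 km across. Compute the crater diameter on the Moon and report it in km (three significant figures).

D ≈ 9.51 km

All impactor-dependent factors cancel in the ratio, leaving D_Moon/D_Mars = (g_Moon/g_Mars)^-0.18.
(1.62/3.71)^-0.18 = 0.4367^-0.18 = 1.161
D_Moon = 1.161 × 8.19 km = 9.51 km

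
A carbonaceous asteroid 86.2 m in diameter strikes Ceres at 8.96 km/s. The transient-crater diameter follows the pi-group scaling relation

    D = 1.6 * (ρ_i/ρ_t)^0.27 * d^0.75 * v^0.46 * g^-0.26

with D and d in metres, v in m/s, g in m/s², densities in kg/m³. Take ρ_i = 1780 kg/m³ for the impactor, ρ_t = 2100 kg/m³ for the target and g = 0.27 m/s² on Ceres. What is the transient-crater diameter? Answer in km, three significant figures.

D ≈ 4.00 km

In SI units: v = 8960 m/s.
(ρ_i/ρ_t)^0.27 = (1780/2100)^0.27 = 0.9563
d^0.75 = 86.2^0.75 = 28.29
v^0.46 = 8960^0.46 = 65.78
g^-0.26 = 0.27^-0.26 = 1.406
D = 1.6 × 0.9563 × 28.29 × 65.78 × 1.406 = 4003 m
   = 4.003 km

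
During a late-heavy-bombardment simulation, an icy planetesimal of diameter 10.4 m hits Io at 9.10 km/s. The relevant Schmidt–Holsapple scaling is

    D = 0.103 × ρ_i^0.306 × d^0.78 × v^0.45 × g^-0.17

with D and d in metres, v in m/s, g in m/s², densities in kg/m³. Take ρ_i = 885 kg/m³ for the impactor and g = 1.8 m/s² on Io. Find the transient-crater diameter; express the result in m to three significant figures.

D ≈ 279 m

In SI units: v = 9100 m/s.
ρ_i^0.306 = 885^0.306 = 7.976
d^0.78 = 10.4^0.78 = 6.213
v^0.45 = 9100^0.45 = 60.47
g^-0.17 = 1.8^-0.17 = 0.9049
D = 0.103 × 7.976 × 6.213 × 60.47 × 0.9049 = 279.3 m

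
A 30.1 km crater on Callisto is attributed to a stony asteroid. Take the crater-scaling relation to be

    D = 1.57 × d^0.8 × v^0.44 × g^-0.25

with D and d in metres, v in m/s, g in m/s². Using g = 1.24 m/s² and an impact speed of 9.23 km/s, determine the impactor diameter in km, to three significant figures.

d ≈ 1.59 km

Rearranging for d: d = [D / (1.57 · 9230^0.44 · 1.24^-0.25)]^(1/0.8).
D = 30100 m.
9230^0.44 = 55.55
1.24^-0.25 = 0.9476
Denominator = 1.57 × 55.55 × 0.9476 = 82.64
D / 82.64 = 30100 / 82.64 = 364.2
d = 364.2^(1/0.8) = 364.2^1.25 = 1591 m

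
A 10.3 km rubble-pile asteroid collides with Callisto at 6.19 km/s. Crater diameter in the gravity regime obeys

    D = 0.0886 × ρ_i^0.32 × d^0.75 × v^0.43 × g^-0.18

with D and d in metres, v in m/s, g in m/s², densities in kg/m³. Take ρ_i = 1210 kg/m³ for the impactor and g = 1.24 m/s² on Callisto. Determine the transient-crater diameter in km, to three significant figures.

D ≈ 36.1 km

In SI units: d = 10300 m, v = 6190 m/s.
ρ_i^0.32 = 1210^0.32 = 9.694
d^0.75 = 10300^0.75 = 1022
v^0.43 = 6190^0.43 = 42.70
g^-0.18 = 1.24^-0.18 = 0.9620
D = 0.0886 × 9.694 × 1022 × 42.70 × 0.9620 = 36057 m
   = 36.06 km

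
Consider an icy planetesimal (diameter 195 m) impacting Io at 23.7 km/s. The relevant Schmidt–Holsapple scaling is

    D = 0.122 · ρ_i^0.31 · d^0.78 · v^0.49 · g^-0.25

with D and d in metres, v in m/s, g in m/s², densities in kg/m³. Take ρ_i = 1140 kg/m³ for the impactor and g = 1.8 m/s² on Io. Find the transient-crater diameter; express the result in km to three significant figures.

In SI units: v = 23700 m/s.
ρ_i^0.31 = 1140^0.31 = 8.864
d^0.78 = 195^0.78 = 61.13
v^0.49 = 23700^0.49 = 139.2
g^-0.25 = 1.8^-0.25 = 0.8633
D = 0.122 × 8.864 × 61.13 × 139.2 × 0.8633 = 7944 m
   = 7.944 km

D ≈ 7.94 km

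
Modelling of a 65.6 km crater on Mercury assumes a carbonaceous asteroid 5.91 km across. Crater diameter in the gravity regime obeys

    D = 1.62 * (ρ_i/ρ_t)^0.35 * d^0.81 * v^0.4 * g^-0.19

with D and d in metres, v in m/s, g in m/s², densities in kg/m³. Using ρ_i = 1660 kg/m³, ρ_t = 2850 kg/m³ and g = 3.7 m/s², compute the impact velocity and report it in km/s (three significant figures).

v ≈ 22.7 km/s

Rearranging for v: v = [D / (1.62 · (1660/2850)^0.35 · 5910^0.81 · 3.7^-0.19)]^(1/0.4).
D = 65600 m.
(1660/2850)^0.35 = 0.8276
5910^0.81 = 1135
3.7^-0.19 = 0.7799
Denominator = 1.62 × 0.8276 × 1135 × 0.7799 = 1187
D / 1187 = 65600 / 1187 = 55.27
v = 55.27^(1/0.4) = 55.27^2.5 = 22710 m/s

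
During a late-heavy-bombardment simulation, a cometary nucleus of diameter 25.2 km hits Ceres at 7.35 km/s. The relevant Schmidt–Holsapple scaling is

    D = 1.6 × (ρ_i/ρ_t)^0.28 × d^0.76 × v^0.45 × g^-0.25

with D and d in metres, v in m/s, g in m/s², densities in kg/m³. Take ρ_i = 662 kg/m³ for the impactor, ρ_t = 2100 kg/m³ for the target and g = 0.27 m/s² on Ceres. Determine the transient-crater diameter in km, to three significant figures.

In SI units: d = 25200 m, v = 7350 m/s.
(ρ_i/ρ_t)^0.28 = (662/2100)^0.28 = 0.7238
d^0.76 = 25200^0.76 = 2213
v^0.45 = 7350^0.45 = 54.93
g^-0.25 = 0.27^-0.25 = 1.387
D = 1.6 × 0.7238 × 2213 × 54.93 × 1.387 = 1.953 × 10^5 m
   = 195.3 km

D ≈ 195 km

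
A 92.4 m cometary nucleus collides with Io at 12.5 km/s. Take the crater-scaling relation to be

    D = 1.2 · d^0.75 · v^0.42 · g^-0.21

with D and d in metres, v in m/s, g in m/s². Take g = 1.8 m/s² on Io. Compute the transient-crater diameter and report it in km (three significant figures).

D ≈ 1.66 km

In SI units: v = 12500 m/s.
d^0.75 = 92.4^0.75 = 29.80
v^0.42 = 12500^0.42 = 52.57
g^-0.21 = 1.8^-0.21 = 0.8839
D = 1.2 × 29.80 × 52.57 × 0.8839 = 1662 m
   = 1.662 km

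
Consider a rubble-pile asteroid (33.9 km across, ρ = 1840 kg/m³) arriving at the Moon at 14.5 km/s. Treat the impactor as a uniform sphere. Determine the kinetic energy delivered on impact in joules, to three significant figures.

d = 33900 m; v = 14500 m/s.
Mass m = (π/6) ρ d³ = (π/6) × 1840 × (33900)³ = 3.753 × 10^16 kg
E = ½ m v² = 0.5 × 3.753 × 10^16 × (14500)² = 3.945 × 10^24 J

E ≈ 3.95 × 10^24 J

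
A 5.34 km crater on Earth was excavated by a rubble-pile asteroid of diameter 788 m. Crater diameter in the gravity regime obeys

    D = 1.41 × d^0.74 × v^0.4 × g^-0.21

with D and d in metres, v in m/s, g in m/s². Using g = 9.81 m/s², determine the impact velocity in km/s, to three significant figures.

Rearranging for v: v = [D / (1.41 · 788^0.74 · 9.81^-0.21)]^(1/0.4).
D = 5340 m.
788^0.74 = 139.1
9.81^-0.21 = 0.6191
Denominator = 1.41 × 139.1 × 0.6191 = 121.4
D / 121.4 = 5340 / 121.4 = 43.99
v = 43.99^(1/0.4) = 43.99^2.5 = 12835 m/s

v ≈ 12.8 km/s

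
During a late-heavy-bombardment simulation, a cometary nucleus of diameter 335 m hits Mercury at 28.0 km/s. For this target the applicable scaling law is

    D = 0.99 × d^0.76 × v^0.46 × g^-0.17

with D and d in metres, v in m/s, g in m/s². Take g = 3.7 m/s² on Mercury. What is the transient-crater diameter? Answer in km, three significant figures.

D ≈ 7.31 km

In SI units: v = 28000 m/s.
d^0.76 = 335^0.76 = 82.99
v^0.46 = 28000^0.46 = 111.1
g^-0.17 = 3.7^-0.17 = 0.8006
D = 0.99 × 82.99 × 111.1 × 0.8006 = 7308 m
   = 7.308 km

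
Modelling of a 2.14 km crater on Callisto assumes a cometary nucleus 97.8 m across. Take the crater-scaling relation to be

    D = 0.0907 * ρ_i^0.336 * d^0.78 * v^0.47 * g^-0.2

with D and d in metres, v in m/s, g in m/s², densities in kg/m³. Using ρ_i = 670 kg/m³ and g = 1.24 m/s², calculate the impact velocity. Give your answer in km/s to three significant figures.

v ≈ 10.5 km/s

Rearranging for v: v = [D / (0.0907 · 670^0.336 · 97.8^0.78 · 1.24^-0.2)]^(1/0.47).
D = 2140 m.
670^0.336 = 8.904
97.8^0.78 = 35.68
1.24^-0.2 = 0.9579
Denominator = 0.0907 × 8.904 × 35.68 × 0.9579 = 27.60
D / 27.60 = 2140 / 27.60 = 77.54
v = 77.54^(1/0.47) = 77.54^2.1277 = 10480 m/s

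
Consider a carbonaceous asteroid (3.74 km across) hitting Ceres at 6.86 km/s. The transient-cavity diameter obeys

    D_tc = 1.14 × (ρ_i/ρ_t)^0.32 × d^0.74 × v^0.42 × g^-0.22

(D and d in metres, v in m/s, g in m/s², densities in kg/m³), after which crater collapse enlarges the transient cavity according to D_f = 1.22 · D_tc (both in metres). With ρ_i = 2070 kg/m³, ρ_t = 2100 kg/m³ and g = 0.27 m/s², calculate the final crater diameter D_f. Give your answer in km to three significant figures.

D_f ≈ 33.2 km

In SI: d = 3740 m, v = 6860 m/s.
(ρ_i/ρ_t)^0.32 = (2070/2100)^0.32 = 0.9954
d^0.74 = 3740^0.74 = 440.5
v^0.42 = 6860^0.42 = 40.86
g^-0.22 = 0.27^-0.22 = 1.334
D_tc = 1.14 × 0.9954 × 440.5 × 40.86 × 1.334 = 27250 m
D_f = 1.22 × 27250 = 33245 m
     = 33.24 km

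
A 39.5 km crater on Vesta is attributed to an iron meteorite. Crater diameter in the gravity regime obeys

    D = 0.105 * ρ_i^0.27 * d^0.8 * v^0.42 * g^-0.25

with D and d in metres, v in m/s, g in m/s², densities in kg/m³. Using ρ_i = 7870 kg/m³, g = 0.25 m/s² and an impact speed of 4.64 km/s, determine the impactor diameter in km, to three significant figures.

Rearranging for d: d = [D / (0.105 · 7870^0.27 · 4640^0.42 · 0.25^-0.25)]^(1/0.8).
D = 39500 m.
7870^0.27 = 11.27
4640^0.42 = 34.67
0.25^-0.25 = 1.414
Denominator = 0.105 × 11.27 × 34.67 × 1.414 = 58.01
D / 58.01 = 39500 / 58.01 = 680.9
d = 680.9^(1/0.8) = 680.9^1.25 = 3478 m

d ≈ 3.48 km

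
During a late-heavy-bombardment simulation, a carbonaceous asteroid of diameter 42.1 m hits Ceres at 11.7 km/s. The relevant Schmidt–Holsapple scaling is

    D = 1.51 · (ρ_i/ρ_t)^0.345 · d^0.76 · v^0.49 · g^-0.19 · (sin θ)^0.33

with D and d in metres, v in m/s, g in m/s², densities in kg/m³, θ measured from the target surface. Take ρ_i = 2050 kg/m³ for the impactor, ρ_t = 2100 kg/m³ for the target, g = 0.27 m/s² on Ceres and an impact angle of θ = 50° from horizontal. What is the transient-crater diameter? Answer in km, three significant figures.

In SI units: v = 11700 m/s.
(ρ_i/ρ_t)^0.345 = (2050/2100)^0.345 = 0.9917
d^0.76 = 42.1^0.76 = 17.16
v^0.49 = 11700^0.49 = 98.49
g^-0.19 = 0.27^-0.19 = 1.282
(sin 50°)^0.33 = 0.7660^0.33 = 0.9158
D = 1.51 × 0.9917 × 17.16 × 98.49 × 1.282 × 0.9158 = 2971 m
   = 2.971 km

D ≈ 2.97 km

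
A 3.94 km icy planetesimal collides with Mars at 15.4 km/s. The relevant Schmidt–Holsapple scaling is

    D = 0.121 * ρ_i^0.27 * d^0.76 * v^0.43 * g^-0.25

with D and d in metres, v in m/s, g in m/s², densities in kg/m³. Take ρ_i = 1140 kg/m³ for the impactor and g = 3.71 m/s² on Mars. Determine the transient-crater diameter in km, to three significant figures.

D ≈ 19.9 km

In SI units: d = 3940 m, v = 15400 m/s.
ρ_i^0.27 = 1140^0.27 = 6.689
d^0.76 = 3940^0.76 = 540.2
v^0.43 = 15400^0.43 = 63.19
g^-0.25 = 3.71^-0.25 = 0.7205
D = 0.121 × 6.689 × 540.2 × 63.19 × 0.7205 = 19906 m
   = 19.91 km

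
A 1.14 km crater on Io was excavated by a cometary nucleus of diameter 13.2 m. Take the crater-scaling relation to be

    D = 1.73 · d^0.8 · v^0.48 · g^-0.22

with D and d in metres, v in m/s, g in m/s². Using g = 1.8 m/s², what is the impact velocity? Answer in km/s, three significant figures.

v ≈ 13.2 km/s

Rearranging for v: v = [D / (1.73 · 13.2^0.8 · 1.8^-0.22)]^(1/0.48).
D = 1140 m.
13.2^0.8 = 7.879
1.8^-0.22 = 0.8787
Denominator = 1.73 × 7.879 × 0.8787 = 11.98
D / 11.98 = 1140 / 11.98 = 95.16
v = 95.16^(1/0.48) = 95.16^2.0833 = 13235 m/s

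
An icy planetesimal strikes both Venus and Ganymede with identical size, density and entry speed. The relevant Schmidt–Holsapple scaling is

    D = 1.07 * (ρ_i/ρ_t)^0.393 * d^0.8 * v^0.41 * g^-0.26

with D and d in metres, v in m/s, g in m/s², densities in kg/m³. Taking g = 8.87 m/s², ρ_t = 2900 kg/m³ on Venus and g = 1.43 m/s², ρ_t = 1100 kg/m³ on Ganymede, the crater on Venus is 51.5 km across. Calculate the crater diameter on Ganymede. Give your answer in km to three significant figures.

D ≈ 121 km

The impactor-only factors (d, v, ρ_i) cancel in the ratio, leaving D_Ganymede/D_Venus = (g_Ganymede/g_Venus)^-0.26 · (ρ_t,Venus/ρ_t,Ganymede)^0.393.
(1.43/8.87)^-0.26 = 0.1612^-0.26 = 1.607
(2900/1100)^0.393 = 2.636^0.393 = 1.464
Ratio = 1.607 × 1.464 = 2.353
D_Ganymede = 2.353 × 51.5 km = 121 km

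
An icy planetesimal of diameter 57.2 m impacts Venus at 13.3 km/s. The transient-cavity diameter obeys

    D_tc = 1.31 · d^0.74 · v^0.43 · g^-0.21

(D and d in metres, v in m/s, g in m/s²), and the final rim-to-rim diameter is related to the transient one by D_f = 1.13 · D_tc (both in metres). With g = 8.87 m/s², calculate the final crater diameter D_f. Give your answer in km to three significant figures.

v = 13300 m/s.
d^0.74 = 57.2^0.74 = 19.97
v^0.43 = 13300^0.43 = 59.33
g^-0.21 = 8.87^-0.21 = 0.6323
D_tc = 1.31 × 19.97 × 59.33 × 0.6323 = 981.4 m
D_f = 1.13 × 981.4 = 1109 m
     = 1.109 km

D_f ≈ 1.11 km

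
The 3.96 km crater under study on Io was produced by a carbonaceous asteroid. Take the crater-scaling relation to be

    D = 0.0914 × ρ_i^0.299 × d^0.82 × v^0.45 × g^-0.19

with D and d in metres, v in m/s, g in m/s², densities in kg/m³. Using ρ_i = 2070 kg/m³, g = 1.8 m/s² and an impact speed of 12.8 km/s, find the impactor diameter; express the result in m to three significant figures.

Rearranging for d: d = [D / (0.0914 · 2070^0.299 · 12800^0.45 · 1.8^-0.19)]^(1/0.82).
D = 3960 m.
2070^0.299 = 9.806
12800^0.45 = 70.51
1.8^-0.19 = 0.8943
Denominator = 0.0914 × 9.806 × 70.51 × 0.8943 = 56.52
D / 56.52 = 3960 / 56.52 = 70.06
d = 70.06^(1/0.82) = 70.06^1.2195 = 178.1 m

d ≈ 178 m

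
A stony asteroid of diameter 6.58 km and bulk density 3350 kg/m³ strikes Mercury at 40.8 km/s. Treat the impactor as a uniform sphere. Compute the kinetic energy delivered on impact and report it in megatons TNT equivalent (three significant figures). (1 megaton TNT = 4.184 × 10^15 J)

E ≈ 9.94 × 10^7 Mt TNT

d = 6580 m; v = 40800 m/s.
Mass m = (π/6) ρ d³ = (π/6) × 3350 × (6580)³ = 4.997 × 10^14 kg
E = ½ m v² = 0.5 × 4.997 × 10^14 × (40800)² = 4.159 × 10^23 J
   = 4.159 × 10^23 / 4.184×10^15 = 9.940 × 10^7 Mt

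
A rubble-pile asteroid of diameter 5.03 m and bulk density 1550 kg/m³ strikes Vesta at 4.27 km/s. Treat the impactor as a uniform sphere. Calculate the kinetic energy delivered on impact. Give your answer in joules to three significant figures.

E ≈ 9.42 × 10^11 J

v = 4270 m/s.
Mass m = (π/6) ρ d³ = (π/6) × 1550 × (5.03)³ = 1.033 × 10^5 kg
E = ½ m v² = 0.5 × 1.033 × 10^5 × (4270)² = 9.417 × 10^11 J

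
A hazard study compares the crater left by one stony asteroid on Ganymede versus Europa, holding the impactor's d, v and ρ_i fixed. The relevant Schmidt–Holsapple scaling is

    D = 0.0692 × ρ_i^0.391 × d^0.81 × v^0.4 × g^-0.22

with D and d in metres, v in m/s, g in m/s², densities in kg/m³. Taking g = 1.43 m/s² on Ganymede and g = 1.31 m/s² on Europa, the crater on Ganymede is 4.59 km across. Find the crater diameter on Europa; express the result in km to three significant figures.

All impactor-dependent factors cancel in the ratio, leaving D_Europa/D_Ganymede = (g_Europa/g_Ganymede)^-0.22.
(1.31/1.43)^-0.22 = 0.9161^-0.22 = 1.019
D_Europa = 1.019 × 4.59 km = 4.68 km

D ≈ 4.68 km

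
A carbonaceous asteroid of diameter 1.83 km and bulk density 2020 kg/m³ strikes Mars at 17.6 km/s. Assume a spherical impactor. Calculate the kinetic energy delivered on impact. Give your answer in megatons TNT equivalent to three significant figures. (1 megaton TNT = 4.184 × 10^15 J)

E ≈ 2.40 × 10^5 Mt TNT

d = 1830 m; v = 17600 m/s.
Mass m = (π/6) ρ d³ = (π/6) × 2020 × (1830)³ = 6.482 × 10^12 kg
E = ½ m v² = 0.5 × 6.482 × 10^12 × (17600)² = 1.004 × 10^21 J
   = 1.004 × 10^21 / 4.184×10^15 = 2.400 × 10^5 Mt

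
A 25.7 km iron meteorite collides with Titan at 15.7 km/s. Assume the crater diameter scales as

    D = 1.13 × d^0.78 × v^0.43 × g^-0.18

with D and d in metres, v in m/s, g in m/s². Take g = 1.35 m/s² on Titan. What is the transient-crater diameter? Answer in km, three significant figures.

D ≈ 188 km

In SI units: d = 25700 m, v = 15700 m/s.
d^0.78 = 25700^0.78 = 2753
v^0.43 = 15700^0.43 = 63.71
g^-0.18 = 1.35^-0.18 = 0.9474
D = 1.13 × 2753 × 63.71 × 0.9474 = 1.878 × 10^5 m
   = 187.8 km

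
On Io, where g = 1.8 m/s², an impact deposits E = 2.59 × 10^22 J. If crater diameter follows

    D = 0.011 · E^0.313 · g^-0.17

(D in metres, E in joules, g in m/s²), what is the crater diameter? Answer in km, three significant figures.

E^0.313 = (2.59 × 10^22)^0.313 = 1.036 × 10^7
g^-0.17 = 1.8^-0.17 = 0.9049
D = 0.011 × 1.036 × 10^7 × 0.9049 = 1.031 × 10^5 m
   = 103.1 km

D ≈ 103 km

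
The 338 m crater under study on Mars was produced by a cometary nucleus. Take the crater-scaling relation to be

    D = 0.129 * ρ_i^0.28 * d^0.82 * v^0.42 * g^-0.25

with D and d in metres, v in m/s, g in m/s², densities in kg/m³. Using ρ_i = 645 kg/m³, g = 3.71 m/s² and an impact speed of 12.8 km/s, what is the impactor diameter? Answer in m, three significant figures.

d ≈ 19.0 m

Rearranging for d: d = [D / (0.129 · 645^0.28 · 12800^0.42 · 3.71^-0.25)]^(1/0.82).
645^0.28 = 6.119
12800^0.42 = 53.09
3.71^-0.25 = 0.7205
Denominator = 0.129 × 6.119 × 53.09 × 0.7205 = 30.19
D / 30.19 = 338 / 30.19 = 11.20
d = 11.20^(1/0.82) = 11.20^1.2195 = 19.03 m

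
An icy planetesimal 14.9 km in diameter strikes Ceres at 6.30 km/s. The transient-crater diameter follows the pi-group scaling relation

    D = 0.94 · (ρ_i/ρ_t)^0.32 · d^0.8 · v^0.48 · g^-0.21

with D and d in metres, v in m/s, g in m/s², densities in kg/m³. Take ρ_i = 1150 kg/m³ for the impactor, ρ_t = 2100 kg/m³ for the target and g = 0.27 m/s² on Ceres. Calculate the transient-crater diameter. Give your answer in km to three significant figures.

D ≈ 148 km

In SI units: d = 14900 m, v = 6300 m/s.
(ρ_i/ρ_t)^0.32 = (1150/2100)^0.32 = 0.8247
d^0.8 = 14900^0.8 = 2180
v^0.48 = 6300^0.48 = 66.63
g^-0.21 = 0.27^-0.21 = 1.316
D = 0.94 × 0.8247 × 2180 × 66.63 × 1.316 = 1.482 × 10^5 m
   = 148.2 km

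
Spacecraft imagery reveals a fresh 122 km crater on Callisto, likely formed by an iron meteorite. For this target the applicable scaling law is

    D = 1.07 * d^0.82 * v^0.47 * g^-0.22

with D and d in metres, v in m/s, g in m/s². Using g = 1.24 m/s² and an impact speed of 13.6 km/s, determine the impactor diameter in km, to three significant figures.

Rearranging for d: d = [D / (1.07 · 13600^0.47 · 1.24^-0.22)]^(1/0.82).
D = 122000 m.
13600^0.47 = 87.65
1.24^-0.22 = 0.9538
Denominator = 1.07 × 87.65 × 0.9538 = 89.45
D / 89.45 = 122000 / 89.45 = 1364
d = 1364^(1/0.82) = 1364^1.2195 = 6651 m

d ≈ 6.65 km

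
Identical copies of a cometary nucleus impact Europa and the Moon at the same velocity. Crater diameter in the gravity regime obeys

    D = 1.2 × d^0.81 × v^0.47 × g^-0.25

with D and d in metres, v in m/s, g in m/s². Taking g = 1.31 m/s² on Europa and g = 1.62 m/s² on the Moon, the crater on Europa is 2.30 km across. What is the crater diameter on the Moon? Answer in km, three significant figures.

All impactor-dependent factors cancel in the ratio, leaving D_Moon/D_Europa = (g_Moon/g_Europa)^-0.25.
(1.62/1.31)^-0.25 = 1.237^-0.25 = 0.9482
D_Moon = 0.9482 × 2.30 km = 2.18 km

D ≈ 2.18 km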